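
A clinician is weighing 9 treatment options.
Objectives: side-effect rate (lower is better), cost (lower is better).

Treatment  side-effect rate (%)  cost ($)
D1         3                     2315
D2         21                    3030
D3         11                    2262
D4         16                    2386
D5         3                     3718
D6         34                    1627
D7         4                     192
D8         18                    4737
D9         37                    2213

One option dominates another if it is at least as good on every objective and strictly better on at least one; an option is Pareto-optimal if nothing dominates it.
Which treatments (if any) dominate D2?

D1: side-effect rate 3≤21, cost 2315≤3030 — dominates D2.
D3: side-effect rate 11≤21, cost 2262≤3030 — dominates D2.
D4: side-effect rate 16≤21, cost 2386≤3030 — dominates D2.
D7: side-effect rate 4≤21, cost 192≤3030 — dominates D2.
Others (D5, D6, D8, D9) are each worse than D2 on at least one objective.

D1, D3, D4, D7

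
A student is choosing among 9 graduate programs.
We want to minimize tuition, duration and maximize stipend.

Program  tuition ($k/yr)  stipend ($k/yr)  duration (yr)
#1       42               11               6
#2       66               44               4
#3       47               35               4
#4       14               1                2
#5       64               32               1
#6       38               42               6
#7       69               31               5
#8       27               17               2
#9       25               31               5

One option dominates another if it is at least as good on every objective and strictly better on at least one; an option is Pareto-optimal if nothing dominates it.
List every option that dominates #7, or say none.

#2, #3, #5, #9

#2: tuition 66≤69, stipend 44≥31, duration 4≤5 — dominates #7.
#3: tuition 47≤69, stipend 35≥31, duration 4≤5 — dominates #7.
#5: tuition 64≤69, stipend 32≥31, duration 1≤5 — dominates #7.
#9: tuition 25≤69, stipend 31≥31, duration 5≤5 — dominates #7.
Others (#1, #4, #6, #8) are each worse than #7 on at least one objective.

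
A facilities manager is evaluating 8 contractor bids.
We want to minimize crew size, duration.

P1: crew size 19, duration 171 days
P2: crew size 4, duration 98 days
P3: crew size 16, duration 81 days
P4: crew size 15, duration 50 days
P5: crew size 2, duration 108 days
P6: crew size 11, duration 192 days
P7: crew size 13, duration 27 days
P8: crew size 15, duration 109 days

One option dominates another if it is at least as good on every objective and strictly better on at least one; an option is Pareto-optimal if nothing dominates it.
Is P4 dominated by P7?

Yes

P7 vs P4: crew size 13≤15, duration 27≤50 — P7 is at least as good on every objective with at least one strict improvement.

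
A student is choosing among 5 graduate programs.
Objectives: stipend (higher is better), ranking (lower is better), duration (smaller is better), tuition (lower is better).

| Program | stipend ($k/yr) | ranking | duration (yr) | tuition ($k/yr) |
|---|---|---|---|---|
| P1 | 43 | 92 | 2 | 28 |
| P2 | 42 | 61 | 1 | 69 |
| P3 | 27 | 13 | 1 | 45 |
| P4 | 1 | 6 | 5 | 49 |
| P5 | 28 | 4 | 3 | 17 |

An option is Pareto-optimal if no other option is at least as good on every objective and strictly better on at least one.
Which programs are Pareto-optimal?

P1: not dominated (best stipend).
P2: not dominated.
P3: not dominated.
P4: dominated by P5 (stipend 28≥1, ranking 4≤6, duration 3≤5, tuition 17≤49).
P5: not dominated (best ranking).

P1, P2, P3, P5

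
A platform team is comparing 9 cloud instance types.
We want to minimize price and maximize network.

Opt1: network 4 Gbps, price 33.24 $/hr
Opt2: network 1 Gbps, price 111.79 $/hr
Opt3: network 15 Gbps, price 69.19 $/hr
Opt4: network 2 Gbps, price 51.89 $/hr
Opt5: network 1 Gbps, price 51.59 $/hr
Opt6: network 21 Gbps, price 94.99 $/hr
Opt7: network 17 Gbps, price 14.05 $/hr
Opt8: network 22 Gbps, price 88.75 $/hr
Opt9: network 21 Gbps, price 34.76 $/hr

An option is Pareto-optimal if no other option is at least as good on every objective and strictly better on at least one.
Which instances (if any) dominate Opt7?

none

Opt1: worse on network (4 vs 17).
Opt2: worse on network (1 vs 17).
Opt3: worse on network (15 vs 17).
Opt4: worse on network (2 vs 17).
Opt5: worse on network (1 vs 17).
Opt6: worse on price (94.99 vs 14.05).
Opt8: worse on price (88.75 vs 14.05).
Opt9: worse on price (34.76 vs 14.05).
No option dominates Opt7.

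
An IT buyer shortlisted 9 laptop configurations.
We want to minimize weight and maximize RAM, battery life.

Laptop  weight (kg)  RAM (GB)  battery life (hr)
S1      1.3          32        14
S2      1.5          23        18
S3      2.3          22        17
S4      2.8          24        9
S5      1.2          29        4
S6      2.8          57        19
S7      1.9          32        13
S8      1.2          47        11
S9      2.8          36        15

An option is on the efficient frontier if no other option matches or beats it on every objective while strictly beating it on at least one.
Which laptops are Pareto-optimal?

S1, S2, S6, S8

S1: not dominated.
S2: not dominated.
S3: dominated by S2 (weight 1.5≤2.3, RAM 23≥22, battery life 18≥17).
S4: dominated by S1 (weight 1.3≤2.8, RAM 32≥24, battery life 14≥9).
S5: dominated by S8 (weight 1.2≤1.2, RAM 47≥29, battery life 11≥4).
S6: not dominated (best RAM).
S7: dominated by S1 (weight 1.3≤1.9, RAM 32≥32, battery life 14≥13).
S8: not dominated.
S9: dominated by S6 (weight 2.8≤2.8, RAM 57≥36, battery life 19≥15).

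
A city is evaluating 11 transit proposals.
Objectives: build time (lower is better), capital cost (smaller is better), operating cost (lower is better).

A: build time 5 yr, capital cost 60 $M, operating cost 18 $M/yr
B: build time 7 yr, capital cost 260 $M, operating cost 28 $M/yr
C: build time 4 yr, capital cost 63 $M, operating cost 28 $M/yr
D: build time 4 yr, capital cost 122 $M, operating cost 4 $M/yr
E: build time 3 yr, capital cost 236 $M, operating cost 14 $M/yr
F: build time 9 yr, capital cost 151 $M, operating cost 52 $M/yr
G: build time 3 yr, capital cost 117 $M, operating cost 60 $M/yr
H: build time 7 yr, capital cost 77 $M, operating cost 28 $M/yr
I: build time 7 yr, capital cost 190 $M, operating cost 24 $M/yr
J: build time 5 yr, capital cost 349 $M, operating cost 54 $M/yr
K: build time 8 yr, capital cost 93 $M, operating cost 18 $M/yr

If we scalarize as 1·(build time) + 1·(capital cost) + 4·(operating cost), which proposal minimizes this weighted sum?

A: 1·5 + 1·60 + 4·18 = 137
B: 1·7 + 1·260 + 4·28 = 379
C: 1·4 + 1·63 + 4·28 = 179
D: 1·4 + 1·122 + 4·4 = 142
E: 1·3 + 1·236 + 4·14 = 295
F: 1·9 + 1·151 + 4·52 = 368
G: 1·3 + 1·117 + 4·60 = 360
H: 1·7 + 1·77 + 4·28 = 196
I: 1·7 + 1·190 + 4·24 = 293
J: 1·5 + 1·349 + 4·54 = 570
K: 1·8 + 1·93 + 4·18 = 173
Lowest: A at 137.

A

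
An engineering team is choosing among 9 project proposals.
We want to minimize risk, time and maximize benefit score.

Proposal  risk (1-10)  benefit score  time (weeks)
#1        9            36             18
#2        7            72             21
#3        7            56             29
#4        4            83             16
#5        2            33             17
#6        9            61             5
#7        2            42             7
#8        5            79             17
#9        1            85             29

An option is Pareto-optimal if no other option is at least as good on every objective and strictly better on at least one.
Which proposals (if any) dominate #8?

#4

#4: risk 4≤5, benefit score 83≥79, time 16≤17 — dominates #8.
Others (#1, #2, #3, #5, #6, #7, #9) are each worse than #8 on at least one objective.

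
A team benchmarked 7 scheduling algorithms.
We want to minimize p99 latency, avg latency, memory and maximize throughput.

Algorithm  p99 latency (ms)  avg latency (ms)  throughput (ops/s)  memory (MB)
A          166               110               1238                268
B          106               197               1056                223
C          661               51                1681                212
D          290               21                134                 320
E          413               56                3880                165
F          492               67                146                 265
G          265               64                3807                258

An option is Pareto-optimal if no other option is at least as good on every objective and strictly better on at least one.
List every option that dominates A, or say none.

B: worse on avg latency (197 vs 110).
C: worse on p99 latency (661 vs 166).
D: worse on p99 latency (290 vs 166).
E: worse on p99 latency (413 vs 166).
F: worse on p99 latency (492 vs 166).
G: worse on p99 latency (265 vs 166).
No option dominates A.

none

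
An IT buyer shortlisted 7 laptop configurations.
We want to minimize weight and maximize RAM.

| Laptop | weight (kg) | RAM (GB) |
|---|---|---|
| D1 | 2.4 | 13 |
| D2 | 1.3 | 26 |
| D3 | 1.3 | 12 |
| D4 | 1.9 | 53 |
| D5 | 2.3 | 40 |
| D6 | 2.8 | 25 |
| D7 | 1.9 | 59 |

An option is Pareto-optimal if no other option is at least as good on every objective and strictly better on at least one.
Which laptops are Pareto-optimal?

D1: dominated by D2 (weight 1.3≤2.4, RAM 26≥13).
D2: not dominated.
D3: dominated by D2 (weight 1.3≤1.3, RAM 26≥12).
D4: dominated by D7 (weight 1.9≤1.9, RAM 59≥53).
D5: dominated by D4 (weight 1.9≤2.3, RAM 53≥40).
D6: dominated by D2 (weight 1.3≤2.8, RAM 26≥25).
D7: not dominated (best RAM).

D2, D7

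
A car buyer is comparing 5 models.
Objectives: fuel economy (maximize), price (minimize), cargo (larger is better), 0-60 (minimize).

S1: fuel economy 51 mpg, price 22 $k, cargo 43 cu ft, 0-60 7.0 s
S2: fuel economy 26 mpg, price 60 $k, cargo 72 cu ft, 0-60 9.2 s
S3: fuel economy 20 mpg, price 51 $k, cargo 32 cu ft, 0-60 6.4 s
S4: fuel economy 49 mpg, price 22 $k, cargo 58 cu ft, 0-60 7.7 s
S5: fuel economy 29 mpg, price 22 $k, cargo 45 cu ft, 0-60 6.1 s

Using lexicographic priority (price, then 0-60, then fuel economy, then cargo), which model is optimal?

First minimize price: best is 22, kept {S1, S4, S5}.
Then minimize 0-60: best is 6.1, kept {S5}.

S5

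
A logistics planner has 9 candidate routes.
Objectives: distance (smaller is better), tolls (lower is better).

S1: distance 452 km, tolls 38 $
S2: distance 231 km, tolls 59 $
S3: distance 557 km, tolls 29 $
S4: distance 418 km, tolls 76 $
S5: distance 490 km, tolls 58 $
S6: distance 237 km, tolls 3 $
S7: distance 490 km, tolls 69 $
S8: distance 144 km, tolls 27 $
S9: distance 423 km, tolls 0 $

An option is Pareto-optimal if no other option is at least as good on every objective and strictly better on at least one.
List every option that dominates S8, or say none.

none

S1: worse on distance (452 vs 144).
S2: worse on distance (231 vs 144).
S3: worse on distance (557 vs 144).
S4: worse on distance (418 vs 144).
S5: worse on distance (490 vs 144).
S6: worse on distance (237 vs 144).
S7: worse on distance (490 vs 144).
S9: worse on distance (423 vs 144).
No option dominates S8.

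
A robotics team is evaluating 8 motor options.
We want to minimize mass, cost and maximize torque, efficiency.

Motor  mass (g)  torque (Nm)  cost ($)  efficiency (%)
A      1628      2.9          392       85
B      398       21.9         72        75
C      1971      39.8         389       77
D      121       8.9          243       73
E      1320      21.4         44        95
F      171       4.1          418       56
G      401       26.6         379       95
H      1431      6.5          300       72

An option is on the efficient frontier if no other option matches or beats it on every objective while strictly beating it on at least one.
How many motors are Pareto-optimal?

A: dominated by E (mass 1320≤1628, torque 21.4≥2.9, cost 44≤392, efficiency 95≥85).
B: not dominated.
C: not dominated (best torque).
D: not dominated (best mass).
E: not dominated (best cost).
F: dominated by D (mass 121≤171, torque 8.9≥4.1, cost 243≤418, efficiency 73≥56).
G: not dominated.
H: dominated by B (mass 398≤1431, torque 21.9≥6.5, cost 72≤300, efficiency 75≥72).
Pareto-optimal: B, C, D, E, G → 5.

5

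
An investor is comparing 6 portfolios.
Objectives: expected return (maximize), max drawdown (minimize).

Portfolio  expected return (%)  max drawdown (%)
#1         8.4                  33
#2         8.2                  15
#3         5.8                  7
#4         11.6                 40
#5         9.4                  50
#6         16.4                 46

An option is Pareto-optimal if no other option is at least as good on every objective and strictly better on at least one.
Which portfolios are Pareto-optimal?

#1: not dominated.
#2: not dominated.
#3: not dominated (best max drawdown).
#4: not dominated.
#5: dominated by #4 (expected return 11.6≥9.4, max drawdown 40≤50).
#6: not dominated (best expected return).

#1, #2, #3, #4, #6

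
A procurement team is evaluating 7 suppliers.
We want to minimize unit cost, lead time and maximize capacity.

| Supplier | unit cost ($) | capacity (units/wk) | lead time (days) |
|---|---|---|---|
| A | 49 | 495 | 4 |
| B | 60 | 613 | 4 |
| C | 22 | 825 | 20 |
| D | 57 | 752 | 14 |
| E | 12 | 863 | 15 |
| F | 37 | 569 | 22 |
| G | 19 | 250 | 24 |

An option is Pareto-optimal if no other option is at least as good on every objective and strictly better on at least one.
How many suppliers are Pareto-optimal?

4

A: not dominated.
B: not dominated.
C: dominated by E (unit cost 12≤22, capacity 863≥825, lead time 15≤20).
D: not dominated.
E: not dominated (best unit cost).
F: dominated by C (unit cost 22≤37, capacity 825≥569, lead time 20≤22).
G: dominated by E (unit cost 12≤19, capacity 863≥250, lead time 15≤24).
Pareto-optimal: A, B, D, E → 4.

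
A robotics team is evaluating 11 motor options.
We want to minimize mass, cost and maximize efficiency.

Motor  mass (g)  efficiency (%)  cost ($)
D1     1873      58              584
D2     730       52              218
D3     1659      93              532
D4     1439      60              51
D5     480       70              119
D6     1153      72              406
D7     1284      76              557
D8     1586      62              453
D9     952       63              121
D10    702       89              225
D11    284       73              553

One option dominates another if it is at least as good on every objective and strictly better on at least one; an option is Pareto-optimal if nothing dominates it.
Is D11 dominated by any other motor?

D1: worse on mass (1873 vs 284).
D2: worse on mass (730 vs 284).
D3: worse on mass (1659 vs 284).
D4: worse on mass (1439 vs 284).
D5: worse on mass (480 vs 284).
D6: worse on mass (1153 vs 284).
D7: worse on mass (1284 vs 284).
D8: worse on mass (1586 vs 284).
D9: worse on mass (952 vs 284).
D10: worse on mass (702 vs 284).
No option is at least as good as D11 on every objective and strictly better on one.

No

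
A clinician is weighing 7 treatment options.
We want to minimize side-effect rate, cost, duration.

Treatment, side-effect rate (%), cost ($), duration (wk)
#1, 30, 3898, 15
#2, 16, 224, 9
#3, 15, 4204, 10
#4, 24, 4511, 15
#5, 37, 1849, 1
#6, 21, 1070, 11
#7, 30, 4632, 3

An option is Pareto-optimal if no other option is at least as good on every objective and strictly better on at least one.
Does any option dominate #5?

No

#1: worse on cost (3898 vs 1849).
#2: worse on duration (9 vs 1).
#3: worse on cost (4204 vs 1849).
#4: worse on cost (4511 vs 1849).
#6: worse on duration (11 vs 1).
#7: worse on cost (4632 vs 1849).
No option is at least as good as #5 on every objective and strictly better on one.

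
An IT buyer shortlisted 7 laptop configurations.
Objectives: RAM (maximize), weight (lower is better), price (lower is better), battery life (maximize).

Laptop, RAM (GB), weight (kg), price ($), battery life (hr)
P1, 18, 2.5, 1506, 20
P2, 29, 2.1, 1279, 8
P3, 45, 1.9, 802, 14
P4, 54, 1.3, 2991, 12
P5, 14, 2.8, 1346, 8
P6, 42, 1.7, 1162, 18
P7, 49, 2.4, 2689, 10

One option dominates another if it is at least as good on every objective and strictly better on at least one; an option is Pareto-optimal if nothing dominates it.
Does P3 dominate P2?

Yes

P3 vs P2: RAM 45≥29, weight 1.9≤2.1, price 802≤1279, battery life 14≥8 — P3 is at least as good on every objective with at least one strict improvement.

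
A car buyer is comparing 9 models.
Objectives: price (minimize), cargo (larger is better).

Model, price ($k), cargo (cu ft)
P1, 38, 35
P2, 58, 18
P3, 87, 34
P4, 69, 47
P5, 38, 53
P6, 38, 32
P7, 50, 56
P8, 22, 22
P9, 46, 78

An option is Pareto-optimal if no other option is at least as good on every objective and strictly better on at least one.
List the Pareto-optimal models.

P5, P8, P9

P1: dominated by P5 (price 38≤38, cargo 53≥35).
P2: dominated by P1 (price 38≤58, cargo 35≥18).
P3: dominated by P1 (price 38≤87, cargo 35≥34).
P4: dominated by P5 (price 38≤69, cargo 53≥47).
P5: not dominated.
P6: dominated by P1 (price 38≤38, cargo 35≥32).
P7: dominated by P9 (price 46≤50, cargo 78≥56).
P8: not dominated (best price).
P9: not dominated (best cargo).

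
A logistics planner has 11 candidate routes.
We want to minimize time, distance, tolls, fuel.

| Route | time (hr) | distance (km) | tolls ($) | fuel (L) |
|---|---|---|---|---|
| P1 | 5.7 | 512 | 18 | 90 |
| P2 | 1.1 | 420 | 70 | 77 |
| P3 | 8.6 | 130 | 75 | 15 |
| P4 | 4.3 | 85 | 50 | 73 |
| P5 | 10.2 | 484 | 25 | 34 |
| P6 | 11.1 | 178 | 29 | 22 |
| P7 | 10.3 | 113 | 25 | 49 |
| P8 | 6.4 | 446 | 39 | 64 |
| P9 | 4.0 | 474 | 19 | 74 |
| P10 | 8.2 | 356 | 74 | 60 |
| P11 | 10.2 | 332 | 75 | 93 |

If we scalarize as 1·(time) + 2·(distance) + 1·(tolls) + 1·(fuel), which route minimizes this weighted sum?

P4

P1: 1·5.7 + 2·512 + 1·18 + 1·90 = 1137.7
P2: 1·1.1 + 2·420 + 1·70 + 1·77 = 988.1
P3: 1·8.6 + 2·130 + 1·75 + 1·15 = 358.6
P4: 1·4.3 + 2·85 + 1·50 + 1·73 = 297.3
P5: 1·10.2 + 2·484 + 1·25 + 1·34 = 1037.2
P6: 1·11.1 + 2·178 + 1·29 + 1·22 = 418.1
P7: 1·10.3 + 2·113 + 1·25 + 1·49 = 310.3
P8: 1·6.4 + 2·446 + 1·39 + 1·64 = 1001.4
P9: 1·4.0 + 2·474 + 1·19 + 1·74 = 1045.0
P10: 1·8.2 + 2·356 + 1·74 + 1·60 = 854.2
P11: 1·10.2 + 2·332 + 1·75 + 1·93 = 842.2
Lowest: P4 at 297.3.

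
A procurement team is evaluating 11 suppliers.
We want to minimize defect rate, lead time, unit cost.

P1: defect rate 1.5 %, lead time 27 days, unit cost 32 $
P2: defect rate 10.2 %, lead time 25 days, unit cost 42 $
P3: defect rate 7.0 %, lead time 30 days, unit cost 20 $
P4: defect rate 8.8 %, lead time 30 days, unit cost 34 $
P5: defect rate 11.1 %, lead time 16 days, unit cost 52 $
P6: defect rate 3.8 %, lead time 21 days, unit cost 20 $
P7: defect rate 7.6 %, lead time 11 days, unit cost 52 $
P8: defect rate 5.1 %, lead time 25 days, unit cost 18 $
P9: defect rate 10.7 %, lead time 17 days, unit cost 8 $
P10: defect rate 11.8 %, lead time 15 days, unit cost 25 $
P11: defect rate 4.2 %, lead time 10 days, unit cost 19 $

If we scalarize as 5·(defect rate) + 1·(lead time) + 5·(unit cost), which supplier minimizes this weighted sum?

P1: 5·1.5 + 1·27 + 5·32 = 194.5
P2: 5·10.2 + 1·25 + 5·42 = 286.0
P3: 5·7.0 + 1·30 + 5·20 = 165.0
P4: 5·8.8 + 1·30 + 5·34 = 244.0
P5: 5·11.1 + 1·16 + 5·52 = 331.5
P6: 5·3.8 + 1·21 + 5·20 = 140.0
P7: 5·7.6 + 1·11 + 5·52 = 309.0
P8: 5·5.1 + 1·25 + 5·18 = 140.5
P9: 5·10.7 + 1·17 + 5·8 = 110.5
P10: 5·11.8 + 1·15 + 5·25 = 199.0
P11: 5·4.2 + 1·10 + 5·19 = 126.0
Lowest: P9 at 110.5.

P9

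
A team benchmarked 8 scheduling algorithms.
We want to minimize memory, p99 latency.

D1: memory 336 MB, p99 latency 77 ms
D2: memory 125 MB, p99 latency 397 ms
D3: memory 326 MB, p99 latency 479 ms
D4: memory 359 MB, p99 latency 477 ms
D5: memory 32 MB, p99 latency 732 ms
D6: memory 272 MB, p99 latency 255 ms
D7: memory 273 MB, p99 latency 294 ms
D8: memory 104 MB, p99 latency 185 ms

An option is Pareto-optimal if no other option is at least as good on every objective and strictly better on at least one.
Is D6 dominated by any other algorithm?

Yes

D8 vs D6: memory 104≤272, p99 latency 185≤255 — D8 is at least as good on every objective and strictly better on at least one, so D8 dominates D6.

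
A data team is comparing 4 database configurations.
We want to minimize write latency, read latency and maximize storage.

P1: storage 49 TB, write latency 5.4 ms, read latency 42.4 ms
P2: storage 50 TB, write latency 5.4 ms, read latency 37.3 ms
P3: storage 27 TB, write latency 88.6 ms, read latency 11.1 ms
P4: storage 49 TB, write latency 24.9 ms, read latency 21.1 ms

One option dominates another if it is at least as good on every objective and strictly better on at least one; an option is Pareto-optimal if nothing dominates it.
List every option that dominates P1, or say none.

P2: storage 50≥49, write latency 5.4≤5.4, read latency 37.3≤42.4 — dominates P1.
Others (P3, P4) are each worse than P1 on at least one objective.

P2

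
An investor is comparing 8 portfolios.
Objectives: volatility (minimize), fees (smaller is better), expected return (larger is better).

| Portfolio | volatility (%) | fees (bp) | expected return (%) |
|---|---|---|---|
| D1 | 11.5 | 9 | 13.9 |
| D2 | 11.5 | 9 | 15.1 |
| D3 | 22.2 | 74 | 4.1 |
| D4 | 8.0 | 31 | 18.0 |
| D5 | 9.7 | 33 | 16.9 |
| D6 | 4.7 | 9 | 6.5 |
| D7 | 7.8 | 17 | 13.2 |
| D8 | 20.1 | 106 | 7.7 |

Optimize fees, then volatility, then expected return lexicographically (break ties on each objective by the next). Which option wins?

D6

First minimize fees: best is 9, kept {D1, D2, D6}.
Then minimize volatility: best is 4.7, kept {D6}.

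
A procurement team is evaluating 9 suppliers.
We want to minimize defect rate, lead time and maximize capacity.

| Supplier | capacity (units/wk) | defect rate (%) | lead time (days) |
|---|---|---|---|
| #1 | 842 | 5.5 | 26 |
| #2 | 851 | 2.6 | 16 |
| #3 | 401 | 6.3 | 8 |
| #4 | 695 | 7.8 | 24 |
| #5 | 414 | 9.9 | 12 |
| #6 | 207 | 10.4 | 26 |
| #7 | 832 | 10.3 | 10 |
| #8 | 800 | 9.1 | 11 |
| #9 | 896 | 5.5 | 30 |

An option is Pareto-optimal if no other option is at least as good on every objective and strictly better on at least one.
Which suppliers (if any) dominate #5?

#8: capacity 800≥414, defect rate 9.1≤9.9, lead time 11≤12 — dominates #5.
Others (#1, #2, #3, #4, #6, #7, #9) are each worse than #5 on at least one objective.

#8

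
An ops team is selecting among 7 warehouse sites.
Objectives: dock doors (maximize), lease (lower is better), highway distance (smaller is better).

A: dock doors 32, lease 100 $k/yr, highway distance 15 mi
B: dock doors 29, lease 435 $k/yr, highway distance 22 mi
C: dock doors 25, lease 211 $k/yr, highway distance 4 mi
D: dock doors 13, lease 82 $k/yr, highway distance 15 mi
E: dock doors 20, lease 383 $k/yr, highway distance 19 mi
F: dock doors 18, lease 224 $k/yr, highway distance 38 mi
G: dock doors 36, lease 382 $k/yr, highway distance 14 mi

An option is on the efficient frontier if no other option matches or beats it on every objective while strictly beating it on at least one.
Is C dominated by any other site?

No

A: worse on highway distance (15 vs 4).
B: worse on lease (435 vs 211).
D: worse on dock doors (13 vs 25).
E: worse on dock doors (20 vs 25).
F: worse on dock doors (18 vs 25).
G: worse on lease (382 vs 211).
No option is at least as good as C on every objective and strictly better on one.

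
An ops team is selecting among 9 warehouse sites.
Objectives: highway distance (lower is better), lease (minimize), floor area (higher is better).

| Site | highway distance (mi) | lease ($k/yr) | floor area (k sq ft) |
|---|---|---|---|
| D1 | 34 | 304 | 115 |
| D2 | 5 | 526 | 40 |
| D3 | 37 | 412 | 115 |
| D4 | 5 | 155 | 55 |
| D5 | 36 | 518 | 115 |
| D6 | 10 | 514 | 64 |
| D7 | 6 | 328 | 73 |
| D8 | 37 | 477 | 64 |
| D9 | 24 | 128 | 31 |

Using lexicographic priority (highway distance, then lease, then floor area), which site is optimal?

D4

First minimize highway distance: best is 5, kept {D2, D4}.
Then minimize lease: best is 155, kept {D4}.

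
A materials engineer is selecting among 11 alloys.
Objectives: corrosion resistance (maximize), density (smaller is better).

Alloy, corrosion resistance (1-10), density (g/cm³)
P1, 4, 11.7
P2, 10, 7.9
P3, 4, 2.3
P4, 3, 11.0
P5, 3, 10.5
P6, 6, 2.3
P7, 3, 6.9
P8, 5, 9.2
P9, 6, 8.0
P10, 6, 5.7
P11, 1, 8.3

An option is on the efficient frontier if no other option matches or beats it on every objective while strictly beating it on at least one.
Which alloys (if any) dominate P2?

P1: worse on corrosion resistance (4 vs 10).
P3: worse on corrosion resistance (4 vs 10).
P4: worse on corrosion resistance (3 vs 10).
P5: worse on corrosion resistance (3 vs 10).
P6: worse on corrosion resistance (6 vs 10).
P7: worse on corrosion resistance (3 vs 10).
P8: worse on corrosion resistance (5 vs 10).
P9: worse on corrosion resistance (6 vs 10).
P10: worse on corrosion resistance (6 vs 10).
P11: worse on corrosion resistance (1 vs 10).
No option dominates P2.

none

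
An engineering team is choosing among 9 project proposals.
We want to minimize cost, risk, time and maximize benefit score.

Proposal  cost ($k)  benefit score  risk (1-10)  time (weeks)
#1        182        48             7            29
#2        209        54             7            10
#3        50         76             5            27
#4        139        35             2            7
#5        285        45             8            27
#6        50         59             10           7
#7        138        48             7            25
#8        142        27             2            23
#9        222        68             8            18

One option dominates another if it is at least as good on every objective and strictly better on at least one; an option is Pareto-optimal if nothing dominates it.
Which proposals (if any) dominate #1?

#3, #7

#3: cost 50≤182, benefit score 76≥48, risk 5≤7, time 27≤29 — dominates #1.
#7: cost 138≤182, benefit score 48≥48, risk 7≤7, time 25≤29 — dominates #1.
Others (#2, #4, #5, #6, #8, #9) are each worse than #1 on at least one objective.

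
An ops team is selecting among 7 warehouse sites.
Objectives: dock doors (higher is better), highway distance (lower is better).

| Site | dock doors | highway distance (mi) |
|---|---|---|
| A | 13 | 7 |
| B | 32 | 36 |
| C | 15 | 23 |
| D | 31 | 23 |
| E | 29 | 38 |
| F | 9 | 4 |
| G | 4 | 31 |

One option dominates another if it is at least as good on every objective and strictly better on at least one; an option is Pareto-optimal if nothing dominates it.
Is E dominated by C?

C vs E: C is worse on dock doors (15 vs 29), so it does not dominate E.

No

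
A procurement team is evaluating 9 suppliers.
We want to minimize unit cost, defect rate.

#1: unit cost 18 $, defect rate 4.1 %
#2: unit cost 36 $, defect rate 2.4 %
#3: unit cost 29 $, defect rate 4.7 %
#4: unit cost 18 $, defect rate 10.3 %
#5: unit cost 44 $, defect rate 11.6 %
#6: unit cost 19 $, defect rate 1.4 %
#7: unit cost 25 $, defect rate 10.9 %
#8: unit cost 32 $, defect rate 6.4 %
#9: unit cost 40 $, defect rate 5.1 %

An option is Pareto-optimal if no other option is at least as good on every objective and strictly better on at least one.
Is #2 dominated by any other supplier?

#6 vs #2: unit cost 19≤36, defect rate 1.4≤2.4 — #6 is at least as good on every objective and strictly better on at least one, so #6 dominates #2.

Yes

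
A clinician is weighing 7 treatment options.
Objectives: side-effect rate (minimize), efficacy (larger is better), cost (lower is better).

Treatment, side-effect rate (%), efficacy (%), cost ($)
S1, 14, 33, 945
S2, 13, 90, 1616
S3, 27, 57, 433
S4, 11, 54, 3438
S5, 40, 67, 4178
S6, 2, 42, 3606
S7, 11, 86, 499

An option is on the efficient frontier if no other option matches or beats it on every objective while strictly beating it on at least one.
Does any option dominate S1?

Yes

S7 vs S1: side-effect rate 11≤14, efficacy 86≥33, cost 499≤945 — S7 is at least as good on every objective and strictly better on at least one, so S7 dominates S1.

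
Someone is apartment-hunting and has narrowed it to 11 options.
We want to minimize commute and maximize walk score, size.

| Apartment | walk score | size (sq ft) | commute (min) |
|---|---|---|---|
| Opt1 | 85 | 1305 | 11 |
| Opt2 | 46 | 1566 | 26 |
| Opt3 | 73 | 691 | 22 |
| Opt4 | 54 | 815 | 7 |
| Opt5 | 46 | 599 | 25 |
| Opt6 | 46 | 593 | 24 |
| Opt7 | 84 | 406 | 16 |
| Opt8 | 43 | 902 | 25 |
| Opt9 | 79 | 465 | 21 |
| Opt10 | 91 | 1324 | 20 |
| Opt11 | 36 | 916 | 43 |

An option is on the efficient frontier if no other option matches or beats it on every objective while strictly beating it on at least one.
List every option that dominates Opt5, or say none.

Opt1: walk score 85≥46, size 1305≥599, commute 11≤25 — dominates Opt5.
Opt3: walk score 73≥46, size 691≥599, commute 22≤25 — dominates Opt5.
Opt4: walk score 54≥46, size 815≥599, commute 7≤25 — dominates Opt5.
Opt10: walk score 91≥46, size 1324≥599, commute 20≤25 — dominates Opt5.
Others (Opt2, Opt6, Opt7, Opt8, Opt9, Opt11) are each worse than Opt5 on at least one objective.

Opt1, Opt3, Opt4, Opt10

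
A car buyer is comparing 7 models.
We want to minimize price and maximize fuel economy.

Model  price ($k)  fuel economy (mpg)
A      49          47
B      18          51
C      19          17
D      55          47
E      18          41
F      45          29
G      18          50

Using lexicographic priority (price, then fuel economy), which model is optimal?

B

First minimize price: best is 18, kept {B, E, G}.
Then maximize fuel economy: best is 51, kept {B}.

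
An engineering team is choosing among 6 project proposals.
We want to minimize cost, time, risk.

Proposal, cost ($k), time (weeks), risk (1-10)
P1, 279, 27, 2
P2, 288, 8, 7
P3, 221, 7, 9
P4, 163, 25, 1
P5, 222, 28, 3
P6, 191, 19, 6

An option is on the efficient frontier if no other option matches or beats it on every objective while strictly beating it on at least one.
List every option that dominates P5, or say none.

P4

P4: cost 163≤222, time 25≤28, risk 1≤3 — dominates P5.
Others (P1, P2, P3, P6) are each worse than P5 on at least one objective.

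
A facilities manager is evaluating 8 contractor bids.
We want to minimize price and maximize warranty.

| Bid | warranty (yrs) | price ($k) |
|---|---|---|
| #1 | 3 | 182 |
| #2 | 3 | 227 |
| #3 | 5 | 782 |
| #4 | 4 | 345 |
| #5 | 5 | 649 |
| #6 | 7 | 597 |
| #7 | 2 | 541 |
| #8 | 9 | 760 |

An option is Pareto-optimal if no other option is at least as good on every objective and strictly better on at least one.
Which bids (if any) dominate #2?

#1: warranty 3≥3, price 182≤227 — dominates #2.
Others (#3, #4, #5, #6, #7, #8) are each worse than #2 on at least one objective.

#1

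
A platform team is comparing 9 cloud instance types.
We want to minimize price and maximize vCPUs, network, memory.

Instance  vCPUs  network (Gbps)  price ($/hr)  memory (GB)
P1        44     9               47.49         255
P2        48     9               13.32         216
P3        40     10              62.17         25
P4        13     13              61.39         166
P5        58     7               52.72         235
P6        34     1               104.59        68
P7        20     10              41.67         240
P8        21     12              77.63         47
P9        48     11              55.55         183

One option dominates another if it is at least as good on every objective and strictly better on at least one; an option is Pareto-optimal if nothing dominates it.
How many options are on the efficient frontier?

P1: not dominated (best memory).
P2: not dominated (best price).
P3: dominated by P9 (vCPUs 48≥40, network 11≥10, price 55.55≤62.17, memory 183≥25).
P4: not dominated (best network).
P5: not dominated (best vCPUs).
P6: dominated by P1 (vCPUs 44≥34, network 9≥1, price 47.49≤104.59, memory 255≥68).
P7: not dominated.
P8: not dominated.
P9: not dominated.
Pareto-optimal: P1, P2, P4, P5, P7, P8, P9 → 7.

7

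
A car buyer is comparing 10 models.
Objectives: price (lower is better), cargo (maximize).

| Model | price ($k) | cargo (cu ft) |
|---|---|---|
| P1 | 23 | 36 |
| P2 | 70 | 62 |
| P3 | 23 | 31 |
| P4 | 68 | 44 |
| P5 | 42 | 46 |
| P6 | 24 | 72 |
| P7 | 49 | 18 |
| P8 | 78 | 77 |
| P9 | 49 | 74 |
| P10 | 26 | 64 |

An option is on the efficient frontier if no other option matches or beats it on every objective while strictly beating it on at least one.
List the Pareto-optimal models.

P1: not dominated.
P2: dominated by P6 (price 24≤70, cargo 72≥62).
P3: dominated by P1 (price 23≤23, cargo 36≥31).
P4: dominated by P5 (price 42≤68, cargo 46≥44).
P5: dominated by P6 (price 24≤42, cargo 72≥46).
P6: not dominated.
P7: dominated by P1 (price 23≤49, cargo 36≥18).
P8: not dominated (best cargo).
P9: not dominated.
P10: dominated by P6 (price 24≤26, cargo 72≥64).

P1, P6, P8, P9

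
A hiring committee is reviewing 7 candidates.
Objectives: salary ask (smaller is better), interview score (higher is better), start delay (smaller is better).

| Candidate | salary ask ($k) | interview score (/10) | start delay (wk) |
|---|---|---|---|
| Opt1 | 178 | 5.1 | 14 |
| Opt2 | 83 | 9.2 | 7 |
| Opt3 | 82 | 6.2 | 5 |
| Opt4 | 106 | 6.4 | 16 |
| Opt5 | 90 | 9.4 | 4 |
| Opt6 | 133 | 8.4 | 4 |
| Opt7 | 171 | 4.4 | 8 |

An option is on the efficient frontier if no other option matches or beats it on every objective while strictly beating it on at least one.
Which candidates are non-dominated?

Opt1: dominated by Opt2 (salary ask 83≤178, interview score 9.2≥5.1, start delay 7≤14).
Opt2: not dominated.
Opt3: not dominated (best salary ask).
Opt4: dominated by Opt2 (salary ask 83≤106, interview score 9.2≥6.4, start delay 7≤16).
Opt5: not dominated (best interview score).
Opt6: dominated by Opt5 (salary ask 90≤133, interview score 9.4≥8.4, start delay 4≤4).
Opt7: dominated by Opt2 (salary ask 83≤171, interview score 9.2≥4.4, start delay 7≤8).

Opt2, Opt3, Opt5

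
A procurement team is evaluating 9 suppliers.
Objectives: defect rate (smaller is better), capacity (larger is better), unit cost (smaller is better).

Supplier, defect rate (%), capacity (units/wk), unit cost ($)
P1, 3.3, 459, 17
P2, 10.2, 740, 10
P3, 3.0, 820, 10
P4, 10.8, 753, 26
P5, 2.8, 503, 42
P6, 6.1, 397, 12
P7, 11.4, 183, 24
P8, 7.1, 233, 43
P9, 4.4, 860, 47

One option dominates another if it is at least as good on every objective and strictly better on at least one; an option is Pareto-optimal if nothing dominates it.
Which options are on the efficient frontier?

P3, P5, P9

P1: dominated by P3 (defect rate 3.0≤3.3, capacity 820≥459, unit cost 10≤17).
P2: dominated by P3 (defect rate 3.0≤10.2, capacity 820≥740, unit cost 10≤10).
P3: not dominated.
P4: dominated by P3 (defect rate 3.0≤10.8, capacity 820≥753, unit cost 10≤26).
P5: not dominated (best defect rate).
P6: dominated by P3 (defect rate 3.0≤6.1, capacity 820≥397, unit cost 10≤12).
P7: dominated by P1 (defect rate 3.3≤11.4, capacity 459≥183, unit cost 17≤24).
P8: dominated by P1 (defect rate 3.3≤7.1, capacity 459≥233, unit cost 17≤43).
P9: not dominated (best capacity).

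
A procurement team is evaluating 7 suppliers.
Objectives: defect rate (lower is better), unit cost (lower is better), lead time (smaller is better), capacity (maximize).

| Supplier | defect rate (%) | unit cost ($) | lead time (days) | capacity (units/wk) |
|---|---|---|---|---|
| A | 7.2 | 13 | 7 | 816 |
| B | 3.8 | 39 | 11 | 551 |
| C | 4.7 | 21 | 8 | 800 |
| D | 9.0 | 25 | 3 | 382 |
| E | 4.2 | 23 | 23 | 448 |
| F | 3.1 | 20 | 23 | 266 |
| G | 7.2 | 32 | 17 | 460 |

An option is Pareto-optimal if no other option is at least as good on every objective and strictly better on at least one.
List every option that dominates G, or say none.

A, C

A: defect rate 7.2≤7.2, unit cost 13≤32, lead time 7≤17, capacity 816≥460 — dominates G.
C: defect rate 4.7≤7.2, unit cost 21≤32, lead time 8≤17, capacity 800≥460 — dominates G.
Others (B, D, E, F) are each worse than G on at least one objective.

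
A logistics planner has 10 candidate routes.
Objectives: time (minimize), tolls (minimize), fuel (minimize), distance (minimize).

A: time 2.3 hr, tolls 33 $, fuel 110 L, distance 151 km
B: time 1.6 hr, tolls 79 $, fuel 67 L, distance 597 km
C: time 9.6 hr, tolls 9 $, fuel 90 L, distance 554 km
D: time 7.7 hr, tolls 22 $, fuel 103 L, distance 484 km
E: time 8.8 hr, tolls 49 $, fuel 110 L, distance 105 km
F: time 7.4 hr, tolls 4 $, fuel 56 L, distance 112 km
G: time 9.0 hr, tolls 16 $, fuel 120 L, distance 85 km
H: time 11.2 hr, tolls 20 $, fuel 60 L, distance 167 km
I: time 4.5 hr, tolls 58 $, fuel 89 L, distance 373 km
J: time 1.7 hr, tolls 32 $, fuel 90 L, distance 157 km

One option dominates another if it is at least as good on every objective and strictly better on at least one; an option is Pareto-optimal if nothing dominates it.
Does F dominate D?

Yes

F vs D: time 7.4≤7.7, tolls 4≤22, fuel 56≤103, distance 112≤484 — F is at least as good on every objective with at least one strict improvement.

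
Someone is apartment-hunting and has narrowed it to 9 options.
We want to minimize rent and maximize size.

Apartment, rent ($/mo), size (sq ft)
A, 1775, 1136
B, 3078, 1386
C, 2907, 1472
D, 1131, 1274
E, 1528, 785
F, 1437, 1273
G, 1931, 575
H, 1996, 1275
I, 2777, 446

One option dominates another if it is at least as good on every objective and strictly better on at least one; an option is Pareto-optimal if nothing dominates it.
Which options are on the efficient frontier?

A: dominated by D (rent 1131≤1775, size 1274≥1136).
B: dominated by C (rent 2907≤3078, size 1472≥1386).
C: not dominated (best size).
D: not dominated (best rent).
E: dominated by D (rent 1131≤1528, size 1274≥785).
F: dominated by D (rent 1131≤1437, size 1274≥1273).
G: dominated by A (rent 1775≤1931, size 1136≥575).
H: not dominated.
I: dominated by A (rent 1775≤2777, size 1136≥446).

C, D, H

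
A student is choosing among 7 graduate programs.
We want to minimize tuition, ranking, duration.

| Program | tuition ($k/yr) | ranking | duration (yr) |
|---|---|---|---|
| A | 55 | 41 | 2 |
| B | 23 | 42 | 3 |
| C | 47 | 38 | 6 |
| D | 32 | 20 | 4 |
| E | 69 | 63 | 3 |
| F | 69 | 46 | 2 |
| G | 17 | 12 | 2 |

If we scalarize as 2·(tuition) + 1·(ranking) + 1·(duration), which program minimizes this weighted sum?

A: 2·55 + 1·41 + 1·2 = 153
B: 2·23 + 1·42 + 1·3 = 91
C: 2·47 + 1·38 + 1·6 = 138
D: 2·32 + 1·20 + 1·4 = 88
E: 2·69 + 1·63 + 1·3 = 204
F: 2·69 + 1·46 + 1·2 = 186
G: 2·17 + 1·12 + 1·2 = 48
Lowest: G at 48.

G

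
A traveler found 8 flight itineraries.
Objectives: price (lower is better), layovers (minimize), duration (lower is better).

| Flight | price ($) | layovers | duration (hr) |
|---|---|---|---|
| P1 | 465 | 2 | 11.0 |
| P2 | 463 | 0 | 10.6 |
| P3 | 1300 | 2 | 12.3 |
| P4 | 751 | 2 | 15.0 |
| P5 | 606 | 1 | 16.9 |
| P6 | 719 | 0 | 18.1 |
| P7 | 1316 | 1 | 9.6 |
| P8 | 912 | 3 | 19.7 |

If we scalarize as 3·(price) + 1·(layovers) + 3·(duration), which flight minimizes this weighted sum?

P1: 3·465 + 1·2 + 3·11.0 = 1430.0
P2: 3·463 + 1·0 + 3·10.6 = 1420.8
P3: 3·1300 + 1·2 + 3·12.3 = 3938.9
P4: 3·751 + 1·2 + 3·15.0 = 2300.0
P5: 3·606 + 1·1 + 3·16.9 = 1869.7
P6: 3·719 + 1·0 + 3·18.1 = 2211.3
P7: 3·1316 + 1·1 + 3·9.6 = 3977.8
P8: 3·912 + 1·3 + 3·19.7 = 2798.1
Lowest: P2 at 1420.8.

P2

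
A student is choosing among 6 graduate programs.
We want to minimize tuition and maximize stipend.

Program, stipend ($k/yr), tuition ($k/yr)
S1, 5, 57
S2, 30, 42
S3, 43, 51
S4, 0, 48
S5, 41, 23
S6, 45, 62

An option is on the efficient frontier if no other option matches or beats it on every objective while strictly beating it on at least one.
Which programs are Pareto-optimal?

S1: dominated by S2 (stipend 30≥5, tuition 42≤57).
S2: dominated by S5 (stipend 41≥30, tuition 23≤42).
S3: not dominated.
S4: dominated by S2 (stipend 30≥0, tuition 42≤48).
S5: not dominated (best tuition).
S6: not dominated (best stipend).

S3, S5, S6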